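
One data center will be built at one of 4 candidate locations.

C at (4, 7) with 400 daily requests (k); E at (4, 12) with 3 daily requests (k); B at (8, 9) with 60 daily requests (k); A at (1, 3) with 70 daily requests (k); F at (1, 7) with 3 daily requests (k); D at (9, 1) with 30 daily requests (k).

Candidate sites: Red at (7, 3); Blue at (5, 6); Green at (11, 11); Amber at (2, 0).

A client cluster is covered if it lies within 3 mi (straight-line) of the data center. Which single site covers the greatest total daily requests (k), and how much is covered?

Coverage radius r = 3 mi; a point is covered iff (Δx)²+(Δy)² ≤ 3² = 9.
  Red (7, 3): covers {D} → 30
  Blue (5, 6): covers {C} → 400
  Green (11, 11): covers {none} → 0
  Amber (2, 0): covers {none} → 0
Maximum coverage at Blue: 400 daily requests (k).

Blue, covering 400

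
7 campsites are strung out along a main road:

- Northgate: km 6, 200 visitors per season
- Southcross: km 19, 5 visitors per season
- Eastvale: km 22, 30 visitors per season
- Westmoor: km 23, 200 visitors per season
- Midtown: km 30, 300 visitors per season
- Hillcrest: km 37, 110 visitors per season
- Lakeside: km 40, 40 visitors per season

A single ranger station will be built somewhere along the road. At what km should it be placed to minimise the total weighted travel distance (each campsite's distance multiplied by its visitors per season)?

For a sum of weighted absolute distances on a line, the optimum is the weighted median (not the mean). Total weight W = 885; half-weight = 442.5.
Sort by position and accumulate weight:
  km 6 (Northgate, w=200) → cum 200
  km 19 (Southcross, w=5) → cum 205
  km 22 (Eastvale, w=30) → cum 235
  km 23 (Westmoor, w=200) → cum 435
  km 30 (Midtown, w=300) → cum 735  ≥ 442.5 → median here
  km 37 (Hillcrest, w=110) → cum 845
  km 40 (Lakeside, w=40) → cum 885
Optimal location: km 30.

x = 30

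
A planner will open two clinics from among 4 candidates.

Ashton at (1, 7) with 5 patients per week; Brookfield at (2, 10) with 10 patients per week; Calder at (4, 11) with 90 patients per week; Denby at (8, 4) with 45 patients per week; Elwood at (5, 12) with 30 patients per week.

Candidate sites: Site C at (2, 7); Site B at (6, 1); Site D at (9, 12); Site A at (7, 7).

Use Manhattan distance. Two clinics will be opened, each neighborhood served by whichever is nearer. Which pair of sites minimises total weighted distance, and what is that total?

Evaluate every pair (each demand assigned to the nearer of the two):
  {Site D, Site A}: total = 950
  {Site C, Site A}: total = 965
  {Site B, Site D}: total = 1030
  {Site C, Site B}: total = 1040
  {Site C, Site D}: total = 1100
  {Site B, Site A}: total = 1130
Best pair: {Site D, Site A} with total 950.

{Site D, Site A}, total 950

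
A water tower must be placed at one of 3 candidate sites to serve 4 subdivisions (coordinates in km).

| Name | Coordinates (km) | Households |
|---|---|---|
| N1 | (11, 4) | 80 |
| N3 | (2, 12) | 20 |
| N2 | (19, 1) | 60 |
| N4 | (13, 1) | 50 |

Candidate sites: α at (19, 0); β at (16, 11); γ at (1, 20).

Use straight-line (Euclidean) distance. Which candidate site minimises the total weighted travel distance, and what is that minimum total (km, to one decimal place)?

Total weighted distance at each candidate:
  α (19, 0): total = 1495.9
  β (16, 11): total = 2117.3
  γ (1, 20): total = 4364.6
Minimum is at α with total 1495.9 km.

α, total 1495.9 km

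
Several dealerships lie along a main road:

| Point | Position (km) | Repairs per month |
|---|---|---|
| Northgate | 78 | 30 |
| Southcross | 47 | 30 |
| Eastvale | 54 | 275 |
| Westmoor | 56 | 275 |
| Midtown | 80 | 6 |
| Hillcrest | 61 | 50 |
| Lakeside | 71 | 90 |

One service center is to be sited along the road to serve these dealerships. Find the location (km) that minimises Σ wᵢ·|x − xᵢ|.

For a sum of weighted absolute distances on a line, the optimum is the weighted median (not the mean). Total weight W = 756; half-weight = 378.
Sort by position and accumulate weight:
  km 47 (Southcross, w=30) → cum 30
  km 54 (Eastvale, w=275) → cum 305
  km 56 (Westmoor, w=275) → cum 580  ≥ 378 → median here
  km 61 (Hillcrest, w=50) → cum 630
  km 71 (Lakeside, w=90) → cum 720
  km 78 (Northgate, w=30) → cum 750
  km 80 (Midtown, w=6) → cum 756
Optimal location: km 56.

x = 56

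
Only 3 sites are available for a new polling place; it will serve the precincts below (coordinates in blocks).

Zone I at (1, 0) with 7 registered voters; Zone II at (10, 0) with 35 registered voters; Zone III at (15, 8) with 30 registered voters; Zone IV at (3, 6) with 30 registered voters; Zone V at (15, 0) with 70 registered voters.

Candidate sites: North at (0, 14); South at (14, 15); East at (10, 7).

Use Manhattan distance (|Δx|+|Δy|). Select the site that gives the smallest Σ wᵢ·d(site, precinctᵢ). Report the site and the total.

Total weighted distance at each candidate:
  North (0, 14): total = 3935
  South (14, 15): total = 2821
  East (10, 7): total = 1617
Minimum is at East with total 1617 blocks.

East, total 1617 blocks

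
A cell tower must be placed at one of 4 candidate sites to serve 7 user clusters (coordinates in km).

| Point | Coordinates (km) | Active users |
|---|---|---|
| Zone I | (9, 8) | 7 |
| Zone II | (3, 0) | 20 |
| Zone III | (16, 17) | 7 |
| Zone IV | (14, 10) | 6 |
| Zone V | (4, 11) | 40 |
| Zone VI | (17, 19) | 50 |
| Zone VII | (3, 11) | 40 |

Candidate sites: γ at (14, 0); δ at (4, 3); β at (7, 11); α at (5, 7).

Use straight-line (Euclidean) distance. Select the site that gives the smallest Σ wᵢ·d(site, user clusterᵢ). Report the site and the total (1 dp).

Total weighted distance at each candidate:
  γ (14, 0): total = 2644.5
  δ (4, 3): total = 1988.3
  β (7, 11): total = 1297.8
  α (5, 7): total = 1527.8
Minimum is at β with total 1297.8 km.

β, total 1297.8 km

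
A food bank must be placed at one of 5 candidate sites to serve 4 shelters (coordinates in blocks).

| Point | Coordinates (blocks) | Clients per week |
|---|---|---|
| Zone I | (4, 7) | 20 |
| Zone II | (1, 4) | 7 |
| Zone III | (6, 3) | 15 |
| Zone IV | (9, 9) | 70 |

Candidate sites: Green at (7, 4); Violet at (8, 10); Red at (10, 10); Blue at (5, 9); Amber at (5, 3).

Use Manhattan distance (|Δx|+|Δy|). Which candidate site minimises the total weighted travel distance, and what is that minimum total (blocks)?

Violet, total 506 blocks

Total weighted distance at each candidate:
  Green (7, 4): total = 682
  Violet (8, 10): total = 506
  Red (10, 10): total = 590
  Blue (5, 9): total = 508
  Amber (5, 3): total = 850
Minimum is at Violet with total 506 blocks.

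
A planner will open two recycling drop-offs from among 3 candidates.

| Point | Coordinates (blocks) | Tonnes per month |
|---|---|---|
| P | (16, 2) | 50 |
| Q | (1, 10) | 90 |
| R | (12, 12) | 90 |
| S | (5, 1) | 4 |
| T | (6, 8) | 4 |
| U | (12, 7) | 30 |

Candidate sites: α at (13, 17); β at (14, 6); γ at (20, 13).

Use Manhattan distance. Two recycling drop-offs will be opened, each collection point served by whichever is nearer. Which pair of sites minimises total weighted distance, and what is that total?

{α, β}, total 2556

Evaluate every pair (each demand assigned to the nearer of the two):
  {α, β}: total = 2556
  {β, γ}: total = 2736
  {α, γ}: total = 3490
Best pair: {α, β} with total 2556.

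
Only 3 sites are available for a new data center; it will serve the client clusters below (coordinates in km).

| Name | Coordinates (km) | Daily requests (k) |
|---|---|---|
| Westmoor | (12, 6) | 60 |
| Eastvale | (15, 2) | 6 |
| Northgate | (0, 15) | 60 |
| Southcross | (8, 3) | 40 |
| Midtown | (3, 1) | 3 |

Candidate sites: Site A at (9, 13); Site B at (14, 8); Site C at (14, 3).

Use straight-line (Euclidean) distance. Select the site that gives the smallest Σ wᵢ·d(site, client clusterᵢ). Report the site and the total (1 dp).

Site B, total 1496.9 km

Total weighted distance at each candidate:
  Site A (9, 13): total = 1527.5
  Site B (14, 8): total = 1496.9
  Site C (14, 3): total = 1604.7
Minimum is at Site B with total 1496.9 km.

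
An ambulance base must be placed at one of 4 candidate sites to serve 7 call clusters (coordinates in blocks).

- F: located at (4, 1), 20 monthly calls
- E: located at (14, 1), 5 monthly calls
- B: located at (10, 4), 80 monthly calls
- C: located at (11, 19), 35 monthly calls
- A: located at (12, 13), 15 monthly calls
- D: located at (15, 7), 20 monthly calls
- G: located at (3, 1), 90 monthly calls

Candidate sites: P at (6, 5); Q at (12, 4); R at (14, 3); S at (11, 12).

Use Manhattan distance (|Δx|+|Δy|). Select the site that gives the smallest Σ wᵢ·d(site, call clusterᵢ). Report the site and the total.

Q, total 2300 blocks

Total weighted distance at each candidate:
  P (6, 5): total = 2305
  Q (12, 4): total = 2300
  R (14, 3): total = 2765
  S (11, 12): total = 3315
Minimum is at Q with total 2300 blocks.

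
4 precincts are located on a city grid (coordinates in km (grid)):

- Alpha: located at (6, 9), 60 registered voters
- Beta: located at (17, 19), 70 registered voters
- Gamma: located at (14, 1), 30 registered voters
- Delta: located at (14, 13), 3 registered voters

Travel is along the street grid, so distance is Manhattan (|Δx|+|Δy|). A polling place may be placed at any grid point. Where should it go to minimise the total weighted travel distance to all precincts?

(14, 9)

Manhattan distance separates: Σwᵢ(|x−xᵢ|+|y−yᵢ|) = Σwᵢ|x−xᵢ| + Σwᵢ|y−yᵢ|, so x and y are optimised independently as 1-D weighted medians.
Total weight W = 163; half = 81.5.
x-coordinate, sorted with cumulative weight:
  x=6 (Alpha, w=60) cum 60
  x=14 (Gamma, w=30) cum 90  ← median
  x=14 (Delta, w=3) cum 93
  x=17 (Beta, w=70) cum 163
⇒ x* = 14
y-coordinate, sorted with cumulative weight:
  y=1 (Gamma, w=30) cum 30
  y=9 (Alpha, w=60) cum 90  ← median
  y=13 (Delta, w=3) cum 93
  y=19 (Beta, w=70) cum 163
⇒ y* = 9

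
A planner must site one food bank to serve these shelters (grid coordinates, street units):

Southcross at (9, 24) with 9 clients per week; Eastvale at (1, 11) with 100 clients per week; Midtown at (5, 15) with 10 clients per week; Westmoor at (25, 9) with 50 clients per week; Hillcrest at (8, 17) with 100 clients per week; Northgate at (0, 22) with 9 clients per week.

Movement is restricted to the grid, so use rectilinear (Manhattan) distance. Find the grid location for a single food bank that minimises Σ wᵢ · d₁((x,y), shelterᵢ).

Manhattan distance separates: Σwᵢ(|x−xᵢ|+|y−yᵢ|) = Σwᵢ|x−xᵢ| + Σwᵢ|y−yᵢ|, so x and y are optimised independently as 1-D weighted medians.
Total weight W = 278; half = 139.
x-coordinate, sorted with cumulative weight:
  x=0 (Northgate, w=9) cum 9
  x=1 (Eastvale, w=100) cum 109
  x=5 (Midtown, w=10) cum 119
  x=8 (Hillcrest, w=100) cum 219  ← median
  x=9 (Southcross, w=9) cum 228
  x=25 (Westmoor, w=50) cum 278
⇒ x* = 8
y-coordinate, sorted with cumulative weight:
  y=9 (Westmoor, w=50) cum 50
  y=11 (Eastvale, w=100) cum 150  ← median
  y=15 (Midtown, w=10) cum 160
  y=17 (Hillcrest, w=100) cum 260
  y=22 (Northgate, w=9) cum 269
  y=24 (Southcross, w=9) cum 278
⇒ y* = 11

(8, 11)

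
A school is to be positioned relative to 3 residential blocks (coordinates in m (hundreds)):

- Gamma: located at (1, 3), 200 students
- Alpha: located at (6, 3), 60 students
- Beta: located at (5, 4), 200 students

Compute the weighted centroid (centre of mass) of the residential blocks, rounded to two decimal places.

The minimiser of Σwᵢ‖p−pᵢ‖² is the weighted centroid p* = (Σwᵢpᵢ)/(Σwᵢ).
Σwᵢ = 460.
Σwᵢxᵢ = 200·1 + 60·6 + 200·5 = 1560.
Σwᵢyᵢ = 200·3 + 60·3 + 200·4 = 1580.
x* = 1560/460 = 3.39, y* = 1580/460 = 3.43.

(3.39, 3.43)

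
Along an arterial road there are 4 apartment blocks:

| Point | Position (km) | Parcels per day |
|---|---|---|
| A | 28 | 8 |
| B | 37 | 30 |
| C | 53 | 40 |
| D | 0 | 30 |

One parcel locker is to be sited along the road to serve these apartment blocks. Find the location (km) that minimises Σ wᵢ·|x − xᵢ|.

For a sum of weighted absolute distances on a line, the optimum is the weighted median (not the mean). Total weight W = 108; half-weight = 54.
Sort by position and accumulate weight:
  km 0 (D, w=30) → cum 30
  km 28 (A, w=8) → cum 38
  km 37 (B, w=30) → cum 68  ≥ 54 → median here
  km 53 (C, w=40) → cum 108
Optimal location: km 37.

x = 37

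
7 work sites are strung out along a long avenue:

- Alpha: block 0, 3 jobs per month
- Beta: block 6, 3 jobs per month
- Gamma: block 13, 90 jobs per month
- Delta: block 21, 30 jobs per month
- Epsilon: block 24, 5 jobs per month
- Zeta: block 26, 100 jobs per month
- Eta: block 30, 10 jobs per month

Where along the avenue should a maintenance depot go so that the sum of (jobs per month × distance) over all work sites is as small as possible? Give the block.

For a sum of weighted absolute distances on a line, the optimum is the weighted median (not the mean). Total weight W = 241; half-weight = 120.5.
Sort by position and accumulate weight:
  block 0 (Alpha, w=3) → cum 3
  block 6 (Beta, w=3) → cum 6
  block 13 (Gamma, w=90) → cum 96
  block 21 (Delta, w=30) → cum 126  ≥ 120.5 → median here
  block 24 (Epsilon, w=5) → cum 131
  block 26 (Zeta, w=100) → cum 231
  block 30 (Eta, w=10) → cum 241
Optimal location: block 21.

x = 21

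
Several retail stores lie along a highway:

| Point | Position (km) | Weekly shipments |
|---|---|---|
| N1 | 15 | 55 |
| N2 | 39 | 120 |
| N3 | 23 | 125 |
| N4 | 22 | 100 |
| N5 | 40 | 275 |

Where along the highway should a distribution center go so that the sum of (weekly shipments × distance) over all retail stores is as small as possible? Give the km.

For a sum of weighted absolute distances on a line, the optimum is the weighted median (not the mean). Total weight W = 675; half-weight = 337.5.
Sort by position and accumulate weight:
  km 15 (N1, w=55) → cum 55
  km 22 (N4, w=100) → cum 155
  km 23 (N3, w=125) → cum 280
  km 39 (N2, w=120) → cum 400  ≥ 337.5 → median here
  km 40 (N5, w=275) → cum 675
Optimal location: km 39.

x = 39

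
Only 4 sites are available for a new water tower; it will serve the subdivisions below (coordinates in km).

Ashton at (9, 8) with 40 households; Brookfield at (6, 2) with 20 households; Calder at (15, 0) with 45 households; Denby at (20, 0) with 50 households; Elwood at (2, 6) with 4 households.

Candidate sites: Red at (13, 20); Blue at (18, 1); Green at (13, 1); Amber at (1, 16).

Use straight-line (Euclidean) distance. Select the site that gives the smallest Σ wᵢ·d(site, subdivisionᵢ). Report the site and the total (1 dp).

Green, total 966.4 km

Total weighted distance at each candidate:
  Red (13, 20): total = 2927.4
  Blue (18, 1): total = 1018.1
  Green (13, 1): total = 966.4
  Amber (1, 16): total = 2988.8
Minimum is at Green with total 966.4 km.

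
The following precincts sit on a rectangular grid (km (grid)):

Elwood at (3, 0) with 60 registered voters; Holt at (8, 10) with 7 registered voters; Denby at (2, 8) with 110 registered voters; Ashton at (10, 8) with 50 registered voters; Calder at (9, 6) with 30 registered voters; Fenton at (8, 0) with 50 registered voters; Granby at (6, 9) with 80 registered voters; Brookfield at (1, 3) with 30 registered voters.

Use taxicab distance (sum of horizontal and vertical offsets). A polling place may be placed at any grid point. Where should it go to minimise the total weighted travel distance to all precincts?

(6, 8)

Manhattan distance separates: Σwᵢ(|x−xᵢ|+|y−yᵢ|) = Σwᵢ|x−xᵢ| + Σwᵢ|y−yᵢ|, so x and y are optimised independently as 1-D weighted medians.
Total weight W = 417; half = 208.5.
x-coordinate, sorted with cumulative weight:
  x=1 (Brookfield, w=30) cum 30
  x=2 (Denby, w=110) cum 140
  x=3 (Elwood, w=60) cum 200
  x=6 (Granby, w=80) cum 280  ← median
  x=8 (Holt, w=7) cum 287
  x=8 (Fenton, w=50) cum 337
  x=9 (Calder, w=30) cum 367
  x=10 (Ashton, w=50) cum 417
⇒ x* = 6
y-coordinate, sorted with cumulative weight:
  y=0 (Elwood, w=60) cum 60
  y=0 (Fenton, w=50) cum 110
  y=3 (Brookfield, w=30) cum 140
  y=6 (Calder, w=30) cum 170
  y=8 (Denby, w=110) cum 280  ← median
  y=8 (Ashton, w=50) cum 330
  y=9 (Granby, w=80) cum 410
  y=10 (Holt, w=7) cum 417
⇒ y* = 8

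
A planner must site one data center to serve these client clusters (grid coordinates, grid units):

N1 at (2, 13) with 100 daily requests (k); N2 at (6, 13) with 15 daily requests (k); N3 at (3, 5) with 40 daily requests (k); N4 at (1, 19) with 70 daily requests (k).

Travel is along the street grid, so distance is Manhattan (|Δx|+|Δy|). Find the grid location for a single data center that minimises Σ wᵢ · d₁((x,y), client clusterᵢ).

Manhattan distance separates: Σwᵢ(|x−xᵢ|+|y−yᵢ|) = Σwᵢ|x−xᵢ| + Σwᵢ|y−yᵢ|, so x and y are optimised independently as 1-D weighted medians.
Total weight W = 225; half = 112.5.
x-coordinate, sorted with cumulative weight:
  x=1 (N4, w=70) cum 70
  x=2 (N1, w=100) cum 170  ← median
  x=3 (N3, w=40) cum 210
  x=6 (N2, w=15) cum 225
⇒ x* = 2
y-coordinate, sorted with cumulative weight:
  y=5 (N3, w=40) cum 40
  y=13 (N1, w=100) cum 140  ← median
  y=13 (N2, w=15) cum 155
  y=19 (N4, w=70) cum 225
⇒ y* = 13

(2, 13)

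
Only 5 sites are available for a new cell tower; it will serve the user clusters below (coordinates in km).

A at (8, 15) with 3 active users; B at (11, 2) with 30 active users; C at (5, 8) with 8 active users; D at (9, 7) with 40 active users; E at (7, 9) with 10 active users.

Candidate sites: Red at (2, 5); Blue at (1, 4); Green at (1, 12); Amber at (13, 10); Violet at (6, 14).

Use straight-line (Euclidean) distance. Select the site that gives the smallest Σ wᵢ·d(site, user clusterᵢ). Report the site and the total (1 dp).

Amber, total 595.4 km

Total weighted distance at each candidate:
  Red (2, 5): total = 708.8
  Blue (1, 4): total = 810.2
  Green (1, 12): total = 936.8
  Amber (13, 10): total = 595.4
  Violet (6, 14): total = 801.0
Minimum is at Amber with total 595.4 km.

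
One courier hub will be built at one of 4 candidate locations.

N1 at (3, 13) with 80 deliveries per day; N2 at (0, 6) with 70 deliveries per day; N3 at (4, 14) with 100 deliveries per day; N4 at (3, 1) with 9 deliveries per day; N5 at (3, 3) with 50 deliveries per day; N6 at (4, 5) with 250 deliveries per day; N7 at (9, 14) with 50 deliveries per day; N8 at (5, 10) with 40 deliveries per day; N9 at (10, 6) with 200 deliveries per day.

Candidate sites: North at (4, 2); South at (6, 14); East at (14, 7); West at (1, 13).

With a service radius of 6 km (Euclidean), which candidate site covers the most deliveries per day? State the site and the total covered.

North, covering 379

Coverage radius r = 6 km; a point is covered iff (Δx)²+(Δy)² ≤ 6² = 36.
  North (4, 2): covers {N2, N4, N5, N6} → 379
  South (6, 14): covers {N1, N3, N7, N8} → 270
  East (14, 7): covers {N9} → 200
  West (1, 13): covers {N1, N3, N8} → 220
Maximum coverage at North: 379 deliveries per day.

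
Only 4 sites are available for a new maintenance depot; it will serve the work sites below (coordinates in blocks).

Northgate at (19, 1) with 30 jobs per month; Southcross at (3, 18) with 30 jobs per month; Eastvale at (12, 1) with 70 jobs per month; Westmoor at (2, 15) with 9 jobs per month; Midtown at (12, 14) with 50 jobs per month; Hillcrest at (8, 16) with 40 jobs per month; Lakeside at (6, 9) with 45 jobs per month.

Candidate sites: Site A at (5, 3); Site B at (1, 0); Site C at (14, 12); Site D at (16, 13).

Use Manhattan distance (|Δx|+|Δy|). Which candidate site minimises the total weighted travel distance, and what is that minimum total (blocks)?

Total weighted distance at each candidate:
  Site A (5, 3): total = 3610
  Site B (1, 0): total = 4954
  Site C (14, 12): total = 3130
  Site D (16, 13): total = 3574
Minimum is at Site C with total 3130 blocks.

Site C, total 3130 blocks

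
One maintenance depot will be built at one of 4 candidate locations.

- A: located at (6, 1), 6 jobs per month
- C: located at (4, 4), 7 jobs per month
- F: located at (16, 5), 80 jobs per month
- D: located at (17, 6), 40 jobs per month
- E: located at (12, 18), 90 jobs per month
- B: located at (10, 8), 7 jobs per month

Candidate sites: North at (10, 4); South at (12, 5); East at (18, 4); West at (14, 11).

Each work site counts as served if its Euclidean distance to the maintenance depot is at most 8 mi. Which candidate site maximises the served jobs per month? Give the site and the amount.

Coverage radius r = 8 mi; a point is covered iff (Δx)²+(Δy)² ≤ 8² = 64.
  North (10, 4): covers {A, C, F, D, B} → 140
  South (12, 5): covers {A, F, D, B} → 133
  East (18, 4): covers {F, D} → 120
  West (14, 11): covers {F, D, E, B} → 217
Maximum coverage at West: 217 jobs per month.

West, covering 217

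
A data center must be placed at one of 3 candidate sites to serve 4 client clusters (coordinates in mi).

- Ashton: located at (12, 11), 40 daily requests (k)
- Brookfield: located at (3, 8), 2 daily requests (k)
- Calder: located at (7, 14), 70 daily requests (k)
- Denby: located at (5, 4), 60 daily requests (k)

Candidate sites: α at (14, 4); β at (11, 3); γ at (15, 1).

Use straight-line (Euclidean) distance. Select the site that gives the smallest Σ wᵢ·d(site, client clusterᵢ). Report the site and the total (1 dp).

Total weighted distance at each candidate:
  α (14, 4): total = 1709.1
  β (11, 3): total = 1525.7
  γ (15, 1): total = 2140.3
Minimum is at β with total 1525.7 mi.

β, total 1525.7 mi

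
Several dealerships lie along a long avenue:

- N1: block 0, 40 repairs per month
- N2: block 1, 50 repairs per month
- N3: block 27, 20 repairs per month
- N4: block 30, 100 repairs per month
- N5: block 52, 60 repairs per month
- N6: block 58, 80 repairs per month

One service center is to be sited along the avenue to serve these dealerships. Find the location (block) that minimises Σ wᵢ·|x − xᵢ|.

x = 30

For a sum of weighted absolute distances on a line, the optimum is the weighted median (not the mean). Total weight W = 350; half-weight = 175.
Sort by position and accumulate weight:
  block 0 (N1, w=40) → cum 40
  block 1 (N2, w=50) → cum 90
  block 27 (N3, w=20) → cum 110
  block 30 (N4, w=100) → cum 210  ≥ 175 → median here
  block 52 (N5, w=60) → cum 270
  block 58 (N6, w=80) → cum 350
Optimal location: block 30.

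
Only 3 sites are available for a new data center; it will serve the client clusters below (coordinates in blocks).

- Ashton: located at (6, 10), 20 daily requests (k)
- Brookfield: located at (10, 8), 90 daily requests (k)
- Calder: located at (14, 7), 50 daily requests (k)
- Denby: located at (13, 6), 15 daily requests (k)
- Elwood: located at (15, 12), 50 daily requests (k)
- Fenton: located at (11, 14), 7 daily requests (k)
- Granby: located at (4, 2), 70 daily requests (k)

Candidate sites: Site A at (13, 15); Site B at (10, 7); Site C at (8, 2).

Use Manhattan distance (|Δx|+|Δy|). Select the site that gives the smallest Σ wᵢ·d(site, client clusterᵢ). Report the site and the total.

Site B, total 1816 blocks

Total weighted distance at each candidate:
  Site A (13, 15): total = 3536
  Site B (10, 7): total = 1816
  Site C (8, 2): total = 2840
Minimum is at Site B with total 1816 blocks.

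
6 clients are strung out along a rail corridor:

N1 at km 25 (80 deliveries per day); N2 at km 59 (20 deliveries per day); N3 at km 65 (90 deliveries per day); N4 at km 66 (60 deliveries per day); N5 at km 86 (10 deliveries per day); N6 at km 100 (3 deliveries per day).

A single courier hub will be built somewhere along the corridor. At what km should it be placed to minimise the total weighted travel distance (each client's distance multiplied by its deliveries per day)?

x = 65

For a sum of weighted absolute distances on a line, the optimum is the weighted median (not the mean). Total weight W = 263; half-weight = 131.5.
Sort by position and accumulate weight:
  km 25 (N1, w=80) → cum 80
  km 59 (N2, w=20) → cum 100
  km 65 (N3, w=90) → cum 190  ≥ 131.5 → median here
  km 66 (N4, w=60) → cum 250
  km 86 (N5, w=10) → cum 260
  km 100 (N6, w=3) → cum 263
Optimal location: km 65.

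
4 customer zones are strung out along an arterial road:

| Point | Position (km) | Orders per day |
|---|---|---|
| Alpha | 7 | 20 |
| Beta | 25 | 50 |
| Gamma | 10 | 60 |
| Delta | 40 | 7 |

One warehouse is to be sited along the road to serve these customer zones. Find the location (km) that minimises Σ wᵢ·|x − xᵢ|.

x = 10

For a sum of weighted absolute distances on a line, the optimum is the weighted median (not the mean). Total weight W = 137; half-weight = 68.5.
Sort by position and accumulate weight:
  km 7 (Alpha, w=20) → cum 20
  km 10 (Gamma, w=60) → cum 80  ≥ 68.5 → median here
  km 25 (Beta, w=50) → cum 130
  km 40 (Delta, w=7) → cum 137
Optimal location: km 10.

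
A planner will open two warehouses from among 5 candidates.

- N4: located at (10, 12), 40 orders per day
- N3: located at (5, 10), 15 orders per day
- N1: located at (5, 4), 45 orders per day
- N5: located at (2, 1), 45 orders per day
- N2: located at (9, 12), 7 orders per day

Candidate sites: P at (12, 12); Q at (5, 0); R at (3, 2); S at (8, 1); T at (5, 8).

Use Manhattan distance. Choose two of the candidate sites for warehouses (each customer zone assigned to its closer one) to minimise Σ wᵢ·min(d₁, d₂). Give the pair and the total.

Evaluate every pair (each demand assigned to the nearer of the two):
  {P, R}: total = 506
  {P, Q}: total = 596
  {R, T}: total = 716
  {P, T}: total = 761
  {P, S}: total = 776
  {Q, T}: total = 806
  {S, T}: total = 896
  {R, S}: total = 1024
  {Q, S}: total = 1114
  {Q, R}: total = 1212
Best pair: {P, R} with total 506.

{P, R}, total 506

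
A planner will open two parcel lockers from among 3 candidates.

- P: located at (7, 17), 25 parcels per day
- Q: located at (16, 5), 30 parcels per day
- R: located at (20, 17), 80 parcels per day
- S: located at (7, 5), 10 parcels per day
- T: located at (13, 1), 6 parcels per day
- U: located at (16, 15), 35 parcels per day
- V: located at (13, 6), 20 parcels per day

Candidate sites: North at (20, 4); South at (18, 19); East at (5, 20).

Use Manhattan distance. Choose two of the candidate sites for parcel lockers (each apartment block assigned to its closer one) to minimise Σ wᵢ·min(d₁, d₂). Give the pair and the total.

Evaluate every pair (each demand assigned to the nearer of the two):
  {North, South}: total = 1385
  {South, East}: total = 1803
  {North, East}: total = 2220
Best pair: {North, South} with total 1385.

{North, South}, total 1385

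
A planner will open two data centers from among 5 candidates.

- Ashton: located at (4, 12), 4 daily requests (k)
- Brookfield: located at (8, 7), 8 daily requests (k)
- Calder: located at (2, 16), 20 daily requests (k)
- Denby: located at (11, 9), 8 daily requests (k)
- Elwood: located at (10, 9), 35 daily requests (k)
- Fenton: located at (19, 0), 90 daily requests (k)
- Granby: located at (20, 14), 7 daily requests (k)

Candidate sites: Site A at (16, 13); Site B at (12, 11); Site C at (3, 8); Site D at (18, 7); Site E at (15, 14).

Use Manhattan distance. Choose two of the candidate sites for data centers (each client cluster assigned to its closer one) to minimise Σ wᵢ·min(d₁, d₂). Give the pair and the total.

{Site B, Site D}, total 1347

Evaluate every pair (each demand assigned to the nearer of the two):
  {Site B, Site D}: total = 1347
  {Site C, Site D}: total = 1383
  {Site D, Site E}: total = 1609
  {Site A, Site D}: total = 1649
  {Site A, Site B}: total = 2039
  {Site A, Site C}: total = 2075
  {Site B, Site C}: total = 2109
  {Site B, Site E}: total = 2219
  {Site C, Site E}: total = 2255
  {Site A, Site E}: total = 2361
Best pair: {Site B, Site D} with total 1347.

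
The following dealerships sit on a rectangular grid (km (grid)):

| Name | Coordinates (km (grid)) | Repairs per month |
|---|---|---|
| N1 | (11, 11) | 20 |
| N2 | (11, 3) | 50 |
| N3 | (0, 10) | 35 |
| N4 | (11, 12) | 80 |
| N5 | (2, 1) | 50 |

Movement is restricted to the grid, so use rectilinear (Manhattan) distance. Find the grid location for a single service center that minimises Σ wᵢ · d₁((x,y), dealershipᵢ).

(11, 10)

Manhattan distance separates: Σwᵢ(|x−xᵢ|+|y−yᵢ|) = Σwᵢ|x−xᵢ| + Σwᵢ|y−yᵢ|, so x and y are optimised independently as 1-D weighted medians.
Total weight W = 235; half = 117.5.
x-coordinate, sorted with cumulative weight:
  x=0 (N3, w=35) cum 35
  x=2 (N5, w=50) cum 85
  x=11 (N1, w=20) cum 105
  x=11 (N2, w=50) cum 155  ← median
  x=11 (N4, w=80) cum 235
⇒ x* = 11
y-coordinate, sorted with cumulative weight:
  y=1 (N5, w=50) cum 50
  y=3 (N2, w=50) cum 100
  y=10 (N3, w=35) cum 135  ← median
  y=11 (N1, w=20) cum 155
  y=12 (N4, w=80) cum 235
⇒ y* = 10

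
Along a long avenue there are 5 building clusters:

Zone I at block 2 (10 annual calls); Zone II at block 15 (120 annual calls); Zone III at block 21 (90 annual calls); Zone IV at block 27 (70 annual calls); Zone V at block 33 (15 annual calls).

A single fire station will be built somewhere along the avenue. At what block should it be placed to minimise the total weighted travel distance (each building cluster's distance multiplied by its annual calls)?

x = 21

For a sum of weighted absolute distances on a line, the optimum is the weighted median (not the mean). Total weight W = 305; half-weight = 152.5.
Sort by position and accumulate weight:
  block 2 (Zone I, w=10) → cum 10
  block 15 (Zone II, w=120) → cum 130
  block 21 (Zone III, w=90) → cum 220  ≥ 152.5 → median here
  block 27 (Zone IV, w=70) → cum 290
  block 33 (Zone V, w=15) → cum 305
Optimal location: block 21.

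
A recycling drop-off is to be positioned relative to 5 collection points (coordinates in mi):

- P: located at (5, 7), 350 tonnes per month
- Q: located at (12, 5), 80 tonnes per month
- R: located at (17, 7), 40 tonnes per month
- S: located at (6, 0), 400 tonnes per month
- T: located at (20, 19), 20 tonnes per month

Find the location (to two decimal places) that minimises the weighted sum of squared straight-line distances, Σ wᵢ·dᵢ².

(6.96, 3.94)

The minimiser of Σwᵢ‖p−pᵢ‖² is the weighted centroid p* = (Σwᵢpᵢ)/(Σwᵢ).
Σwᵢ = 890.
Σwᵢxᵢ = 350·5 + 80·12 + 40·17 + 400·6 + 20·20 = 6190.
Σwᵢyᵢ = 350·7 + 80·5 + 40·7 + 400·0 + 20·19 = 3510.
x* = 6190/890 = 6.96, y* = 3510/890 = 3.94.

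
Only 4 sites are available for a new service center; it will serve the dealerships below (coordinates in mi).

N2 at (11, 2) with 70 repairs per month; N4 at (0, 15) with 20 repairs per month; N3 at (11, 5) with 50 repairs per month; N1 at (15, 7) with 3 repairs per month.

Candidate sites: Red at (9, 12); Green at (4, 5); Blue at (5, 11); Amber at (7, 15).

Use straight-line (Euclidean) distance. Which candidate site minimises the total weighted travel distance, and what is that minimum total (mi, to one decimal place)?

Green, total 1132.1 mi

Total weighted distance at each candidate:
  Red (9, 12): total = 1291.0
  Green (4, 5): total = 1132.1
  Blue (5, 11): total = 1341.8
  Amber (7, 15): total = 1664.6
Minimum is at Green with total 1132.1 mi.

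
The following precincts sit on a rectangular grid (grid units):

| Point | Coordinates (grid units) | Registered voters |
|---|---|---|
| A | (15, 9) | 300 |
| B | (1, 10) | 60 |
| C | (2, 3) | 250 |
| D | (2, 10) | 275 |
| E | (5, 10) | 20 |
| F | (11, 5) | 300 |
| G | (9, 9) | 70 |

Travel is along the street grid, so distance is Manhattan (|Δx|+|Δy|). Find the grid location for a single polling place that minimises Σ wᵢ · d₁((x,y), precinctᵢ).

Manhattan distance separates: Σwᵢ(|x−xᵢ|+|y−yᵢ|) = Σwᵢ|x−xᵢ| + Σwᵢ|y−yᵢ|, so x and y are optimised independently as 1-D weighted medians.
Total weight W = 1275; half = 637.5.
x-coordinate, sorted with cumulative weight:
  x=1 (B, w=60) cum 60
  x=2 (C, w=250) cum 310
  x=2 (D, w=275) cum 585
  x=5 (E, w=20) cum 605
  x=9 (G, w=70) cum 675  ← median
  x=11 (F, w=300) cum 975
  x=15 (A, w=300) cum 1275
⇒ x* = 9
y-coordinate, sorted with cumulative weight:
  y=3 (C, w=250) cum 250
  y=5 (F, w=300) cum 550
  y=9 (A, w=300) cum 850  ← median
  y=9 (G, w=70) cum 920
  y=10 (B, w=60) cum 980
  y=10 (D, w=275) cum 1255
  y=10 (E, w=20) cum 1275
⇒ y* = 9

(9, 9)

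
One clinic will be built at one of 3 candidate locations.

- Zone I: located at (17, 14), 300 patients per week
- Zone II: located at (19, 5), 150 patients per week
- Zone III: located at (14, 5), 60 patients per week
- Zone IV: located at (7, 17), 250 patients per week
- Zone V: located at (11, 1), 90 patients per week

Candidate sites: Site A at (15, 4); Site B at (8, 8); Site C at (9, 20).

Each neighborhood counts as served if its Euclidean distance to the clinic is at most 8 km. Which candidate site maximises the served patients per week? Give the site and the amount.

Coverage radius r = 8 km; a point is covered iff (Δx)²+(Δy)² ≤ 8² = 64.
  Site A (15, 4): covers {Zone II, Zone III, Zone V} → 300
  Site B (8, 8): covers {Zone III, Zone V} → 150
  Site C (9, 20): covers {Zone IV} → 250
Maximum coverage at Site A: 300 patients per week.

Site A, covering 300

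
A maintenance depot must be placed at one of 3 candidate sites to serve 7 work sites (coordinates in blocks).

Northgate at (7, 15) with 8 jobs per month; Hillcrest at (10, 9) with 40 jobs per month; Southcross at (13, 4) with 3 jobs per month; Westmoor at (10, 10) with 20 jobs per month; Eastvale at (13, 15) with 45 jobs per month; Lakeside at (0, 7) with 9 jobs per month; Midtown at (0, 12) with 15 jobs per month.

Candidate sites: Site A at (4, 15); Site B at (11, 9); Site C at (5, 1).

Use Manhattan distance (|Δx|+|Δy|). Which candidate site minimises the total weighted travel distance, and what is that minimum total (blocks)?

Total weighted distance at each candidate:
  Site A (4, 15): total = 1402
  Site B (11, 9): total = 868
  Site C (5, 1): total = 2290
Minimum is at Site B with total 868 blocks.

Site B, total 868 blocks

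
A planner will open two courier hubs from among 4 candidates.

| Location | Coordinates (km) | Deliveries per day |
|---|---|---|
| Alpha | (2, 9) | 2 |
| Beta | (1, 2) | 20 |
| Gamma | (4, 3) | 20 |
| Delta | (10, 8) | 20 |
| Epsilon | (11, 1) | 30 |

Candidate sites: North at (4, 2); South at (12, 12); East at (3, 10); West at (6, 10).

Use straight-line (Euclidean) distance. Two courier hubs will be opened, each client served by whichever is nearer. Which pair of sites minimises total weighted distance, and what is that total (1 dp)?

Evaluate every pair (each demand assigned to the nearer of the two):
  {North, West}: total = 389.8
  {North, South}: total = 396.1
  {North, East}: total = 440.6
  {East, West}: total = 707.5
  {South, East}: total = 730.0
  {South, West}: total = 740.8
Best pair: {North, West} with total 389.8.

{North, West}, total 389.8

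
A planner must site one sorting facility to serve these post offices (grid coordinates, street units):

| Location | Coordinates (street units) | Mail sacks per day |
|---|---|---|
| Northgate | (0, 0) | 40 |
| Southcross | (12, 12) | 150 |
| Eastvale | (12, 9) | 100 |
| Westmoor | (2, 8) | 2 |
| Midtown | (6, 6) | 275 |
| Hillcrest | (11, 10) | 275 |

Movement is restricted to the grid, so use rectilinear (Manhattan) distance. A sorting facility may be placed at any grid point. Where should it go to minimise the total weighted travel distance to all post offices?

(11, 10)

Manhattan distance separates: Σwᵢ(|x−xᵢ|+|y−yᵢ|) = Σwᵢ|x−xᵢ| + Σwᵢ|y−yᵢ|, so x and y are optimised independently as 1-D weighted medians.
Total weight W = 842; half = 421.
x-coordinate, sorted with cumulative weight:
  x=0 (Northgate, w=40) cum 40
  x=2 (Westmoor, w=2) cum 42
  x=6 (Midtown, w=275) cum 317
  x=11 (Hillcrest, w=275) cum 592  ← median
  x=12 (Southcross, w=150) cum 742
  x=12 (Eastvale, w=100) cum 842
⇒ x* = 11
y-coordinate, sorted with cumulative weight:
  y=0 (Northgate, w=40) cum 40
  y=6 (Midtown, w=275) cum 315
  y=8 (Westmoor, w=2) cum 317
  y=9 (Eastvale, w=100) cum 417
  y=10 (Hillcrest, w=275) cum 692  ← median
  y=12 (Southcross, w=150) cum 842
⇒ y* = 10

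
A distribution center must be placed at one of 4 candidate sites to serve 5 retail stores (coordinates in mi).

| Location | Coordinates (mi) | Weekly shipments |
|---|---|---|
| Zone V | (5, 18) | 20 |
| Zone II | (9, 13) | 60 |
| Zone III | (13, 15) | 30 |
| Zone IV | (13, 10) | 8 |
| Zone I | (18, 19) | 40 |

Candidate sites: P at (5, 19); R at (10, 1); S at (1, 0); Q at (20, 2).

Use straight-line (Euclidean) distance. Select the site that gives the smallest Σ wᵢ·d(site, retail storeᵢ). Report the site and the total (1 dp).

P, total 1337.3 mi

Total weighted distance at each candidate:
  P (5, 19): total = 1337.3
  R (10, 1): total = 2370.2
  S (1, 0): total = 3005.7
  Q (20, 2): total = 2584.7
Minimum is at P with total 1337.3 mi.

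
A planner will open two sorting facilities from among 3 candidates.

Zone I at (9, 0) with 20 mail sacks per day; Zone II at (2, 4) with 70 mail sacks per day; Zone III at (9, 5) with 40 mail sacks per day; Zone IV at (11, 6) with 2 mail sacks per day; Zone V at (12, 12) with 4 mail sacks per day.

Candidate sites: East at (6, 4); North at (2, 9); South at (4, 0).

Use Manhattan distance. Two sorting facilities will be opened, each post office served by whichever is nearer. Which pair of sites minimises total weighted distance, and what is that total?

Evaluate every pair (each demand assigned to the nearer of the two):
  {East, South}: total = 610
  {East, North}: total = 646
  {North, South}: total = 926
Best pair: {East, South} with total 610.

{East, South}, total 610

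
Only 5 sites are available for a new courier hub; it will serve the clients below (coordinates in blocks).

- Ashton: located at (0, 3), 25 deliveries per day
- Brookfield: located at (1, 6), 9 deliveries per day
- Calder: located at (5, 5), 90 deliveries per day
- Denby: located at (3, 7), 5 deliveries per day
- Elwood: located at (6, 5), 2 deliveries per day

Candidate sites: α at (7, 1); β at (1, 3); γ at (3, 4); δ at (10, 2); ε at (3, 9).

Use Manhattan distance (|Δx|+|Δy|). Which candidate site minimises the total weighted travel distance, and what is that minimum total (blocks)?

γ, total 429 blocks

Total weighted distance at each candidate:
  α (7, 1): total = 924
  β (1, 3): total = 636
  γ (3, 4): total = 429
  δ (10, 2): total = 1186
  ε (3, 9): total = 834
Minimum is at γ with total 429 blocks.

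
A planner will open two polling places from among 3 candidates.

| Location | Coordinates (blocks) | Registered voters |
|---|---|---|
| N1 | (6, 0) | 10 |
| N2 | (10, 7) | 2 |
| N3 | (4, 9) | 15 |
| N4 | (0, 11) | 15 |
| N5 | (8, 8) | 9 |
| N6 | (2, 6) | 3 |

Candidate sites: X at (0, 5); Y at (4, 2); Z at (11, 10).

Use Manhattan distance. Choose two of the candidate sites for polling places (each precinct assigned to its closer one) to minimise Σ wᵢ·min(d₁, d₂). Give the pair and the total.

Evaluate every pair (each demand assigned to the nearer of the two):
  {X, Y}: total = 356
  {X, Z}: total = 382
  {Y, Z}: total = 396
Best pair: {X, Y} with total 356.

{X, Y}, total 356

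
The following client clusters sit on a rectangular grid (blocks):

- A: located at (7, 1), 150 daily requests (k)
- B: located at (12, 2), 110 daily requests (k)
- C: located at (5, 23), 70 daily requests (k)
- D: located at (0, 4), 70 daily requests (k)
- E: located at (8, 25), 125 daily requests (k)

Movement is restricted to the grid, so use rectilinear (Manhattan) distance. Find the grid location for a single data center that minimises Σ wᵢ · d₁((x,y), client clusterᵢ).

Manhattan distance separates: Σwᵢ(|x−xᵢ|+|y−yᵢ|) = Σwᵢ|x−xᵢ| + Σwᵢ|y−yᵢ|, so x and y are optimised independently as 1-D weighted medians.
Total weight W = 525; half = 262.5.
x-coordinate, sorted with cumulative weight:
  x=0 (D, w=70) cum 70
  x=5 (C, w=70) cum 140
  x=7 (A, w=150) cum 290  ← median
  x=8 (E, w=125) cum 415
  x=12 (B, w=110) cum 525
⇒ x* = 7
y-coordinate, sorted with cumulative weight:
  y=1 (A, w=150) cum 150
  y=2 (B, w=110) cum 260
  y=4 (D, w=70) cum 330  ← median
  y=23 (C, w=70) cum 400
  y=25 (E, w=125) cum 525
⇒ y* = 4

(7, 4)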